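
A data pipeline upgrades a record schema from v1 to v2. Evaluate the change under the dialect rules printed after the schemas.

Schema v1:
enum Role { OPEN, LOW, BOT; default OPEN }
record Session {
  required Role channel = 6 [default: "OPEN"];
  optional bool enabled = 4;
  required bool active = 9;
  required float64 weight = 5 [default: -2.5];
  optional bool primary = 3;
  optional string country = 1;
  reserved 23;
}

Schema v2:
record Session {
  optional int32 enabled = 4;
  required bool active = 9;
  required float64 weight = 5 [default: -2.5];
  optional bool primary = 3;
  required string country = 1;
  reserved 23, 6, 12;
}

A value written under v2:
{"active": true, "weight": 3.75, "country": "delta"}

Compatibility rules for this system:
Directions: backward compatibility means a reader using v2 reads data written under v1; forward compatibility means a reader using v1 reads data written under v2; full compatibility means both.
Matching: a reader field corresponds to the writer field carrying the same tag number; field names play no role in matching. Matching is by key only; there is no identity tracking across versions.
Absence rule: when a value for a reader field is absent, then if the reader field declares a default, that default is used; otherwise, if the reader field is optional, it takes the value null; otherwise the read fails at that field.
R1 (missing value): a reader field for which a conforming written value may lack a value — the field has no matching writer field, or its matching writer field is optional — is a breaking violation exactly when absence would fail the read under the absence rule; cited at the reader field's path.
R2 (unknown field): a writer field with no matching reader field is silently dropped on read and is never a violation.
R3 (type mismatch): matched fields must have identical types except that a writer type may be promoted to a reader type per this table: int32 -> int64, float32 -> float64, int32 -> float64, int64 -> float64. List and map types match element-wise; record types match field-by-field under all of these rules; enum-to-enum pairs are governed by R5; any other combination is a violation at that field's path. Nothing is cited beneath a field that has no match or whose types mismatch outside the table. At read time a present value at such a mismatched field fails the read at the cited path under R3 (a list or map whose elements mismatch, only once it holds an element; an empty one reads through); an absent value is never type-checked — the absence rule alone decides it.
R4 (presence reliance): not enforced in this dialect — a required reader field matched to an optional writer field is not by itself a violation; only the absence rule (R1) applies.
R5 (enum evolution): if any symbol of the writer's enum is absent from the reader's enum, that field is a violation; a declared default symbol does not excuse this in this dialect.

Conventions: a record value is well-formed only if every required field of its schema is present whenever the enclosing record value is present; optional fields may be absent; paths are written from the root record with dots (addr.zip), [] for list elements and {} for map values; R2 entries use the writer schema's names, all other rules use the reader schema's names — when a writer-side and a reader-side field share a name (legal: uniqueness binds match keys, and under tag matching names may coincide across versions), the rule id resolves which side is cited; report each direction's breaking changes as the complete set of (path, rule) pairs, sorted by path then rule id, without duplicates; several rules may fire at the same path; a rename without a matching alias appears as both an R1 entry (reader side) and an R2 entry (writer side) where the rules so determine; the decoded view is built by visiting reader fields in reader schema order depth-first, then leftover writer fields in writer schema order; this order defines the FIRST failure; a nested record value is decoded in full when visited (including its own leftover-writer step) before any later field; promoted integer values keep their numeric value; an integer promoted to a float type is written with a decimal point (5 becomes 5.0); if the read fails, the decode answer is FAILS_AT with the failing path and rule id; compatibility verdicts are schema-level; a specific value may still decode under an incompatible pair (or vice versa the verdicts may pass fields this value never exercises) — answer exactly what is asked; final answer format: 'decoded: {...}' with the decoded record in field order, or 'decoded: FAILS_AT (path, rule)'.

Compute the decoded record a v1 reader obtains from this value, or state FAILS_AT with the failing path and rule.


the writer's type comes first in each Session pair
decoding the Session value with the v1 reader:
  channel := "OPEN" (missing; default applied)
  enabled := null (missing; optional => null)
  active := true
  weight := 3.75
  primary := null (missing; optional => null)
  country := "delta"
  => decoded: {"channel": "OPEN", "enabled": null, "active": true, "weight": 3.75, "primary": null, "country": "delta"}
checking off the Session differences that do not matter here:
  field enabled in record Session: type bool changed to int32 -> a verdict-level change on Session — the shown value reads the same
  removed field channel from record Session (its key 6 joins the reserved list) -> triggers nothing under the printed rules; the Session answer is the same either way
  field country in record Session: optional changed to required -> a verdict-level change on Session — the shown value reads the same

decoded: {"channel": "OPEN", "enabled": null, "active": true, "weight": 3.75, "primary": null, "country": "delta"}


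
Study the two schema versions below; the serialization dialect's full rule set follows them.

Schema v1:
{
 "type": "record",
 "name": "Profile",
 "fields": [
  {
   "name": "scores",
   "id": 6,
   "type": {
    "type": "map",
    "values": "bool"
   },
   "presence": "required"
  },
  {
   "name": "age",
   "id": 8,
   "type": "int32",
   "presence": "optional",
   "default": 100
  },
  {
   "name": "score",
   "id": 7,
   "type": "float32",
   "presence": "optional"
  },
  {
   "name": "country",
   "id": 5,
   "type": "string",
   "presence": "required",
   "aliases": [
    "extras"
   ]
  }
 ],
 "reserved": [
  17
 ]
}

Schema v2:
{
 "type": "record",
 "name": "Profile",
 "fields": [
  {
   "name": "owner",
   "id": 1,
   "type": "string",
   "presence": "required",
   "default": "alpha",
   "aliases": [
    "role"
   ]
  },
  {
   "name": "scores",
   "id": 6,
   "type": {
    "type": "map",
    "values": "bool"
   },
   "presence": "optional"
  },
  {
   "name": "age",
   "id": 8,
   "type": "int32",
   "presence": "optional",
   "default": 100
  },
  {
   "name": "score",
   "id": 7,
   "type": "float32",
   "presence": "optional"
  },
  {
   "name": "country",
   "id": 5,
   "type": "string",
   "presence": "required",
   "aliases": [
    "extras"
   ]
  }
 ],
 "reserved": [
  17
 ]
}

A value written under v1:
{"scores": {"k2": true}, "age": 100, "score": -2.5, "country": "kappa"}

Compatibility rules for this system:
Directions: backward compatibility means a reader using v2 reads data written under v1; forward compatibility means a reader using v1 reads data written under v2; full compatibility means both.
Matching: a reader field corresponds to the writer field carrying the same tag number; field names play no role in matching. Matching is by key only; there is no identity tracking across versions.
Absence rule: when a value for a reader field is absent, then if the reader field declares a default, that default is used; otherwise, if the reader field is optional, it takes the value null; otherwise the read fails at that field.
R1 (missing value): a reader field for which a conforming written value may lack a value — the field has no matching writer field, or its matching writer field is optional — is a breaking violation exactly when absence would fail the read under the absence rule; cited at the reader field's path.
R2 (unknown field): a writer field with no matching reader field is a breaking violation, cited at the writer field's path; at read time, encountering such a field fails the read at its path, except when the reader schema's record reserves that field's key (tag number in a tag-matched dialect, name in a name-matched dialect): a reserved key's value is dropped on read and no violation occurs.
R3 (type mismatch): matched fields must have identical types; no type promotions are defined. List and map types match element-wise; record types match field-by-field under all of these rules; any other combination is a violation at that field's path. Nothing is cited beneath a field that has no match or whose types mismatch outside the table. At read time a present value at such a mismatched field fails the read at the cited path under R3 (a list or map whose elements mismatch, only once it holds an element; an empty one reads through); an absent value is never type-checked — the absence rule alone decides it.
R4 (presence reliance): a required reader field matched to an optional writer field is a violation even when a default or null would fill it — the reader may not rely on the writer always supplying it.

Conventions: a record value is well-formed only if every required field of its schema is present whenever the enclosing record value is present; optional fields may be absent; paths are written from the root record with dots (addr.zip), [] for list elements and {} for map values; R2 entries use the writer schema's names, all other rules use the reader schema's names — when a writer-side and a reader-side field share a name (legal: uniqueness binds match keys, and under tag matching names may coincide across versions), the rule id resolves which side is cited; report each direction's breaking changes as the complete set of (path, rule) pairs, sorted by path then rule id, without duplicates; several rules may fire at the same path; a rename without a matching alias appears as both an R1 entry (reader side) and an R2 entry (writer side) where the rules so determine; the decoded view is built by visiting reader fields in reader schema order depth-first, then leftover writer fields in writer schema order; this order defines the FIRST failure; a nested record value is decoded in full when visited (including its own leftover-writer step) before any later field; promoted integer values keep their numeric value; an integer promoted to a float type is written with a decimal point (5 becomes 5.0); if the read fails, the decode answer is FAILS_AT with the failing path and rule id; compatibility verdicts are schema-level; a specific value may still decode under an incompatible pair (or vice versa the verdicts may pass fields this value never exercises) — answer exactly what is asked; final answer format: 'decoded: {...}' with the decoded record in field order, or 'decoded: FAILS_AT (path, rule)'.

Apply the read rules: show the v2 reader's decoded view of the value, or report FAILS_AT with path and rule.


decoded: {"owner": "alpha", "scores": {"k2": true}, "age": 100, "score": -2.5, "country": "kappa"}

in Profile below, arrows point writer -> reader
decoding the Profile value with the v2 reader:
  owner := "alpha" (absent -> default)
  scores := {"k2": true}
  age := 100
  score := -2.5
  country := "kappa"
  => decoded: {"owner": "alpha", "scores": {"k2": true}, "age": 100, "score": -2.5, "country": "kappa"}
the rest of the Profile diff is inert for this question:
  field scores in record Profile: required changed to optional -> shifts the Profile verdicts, not this decode


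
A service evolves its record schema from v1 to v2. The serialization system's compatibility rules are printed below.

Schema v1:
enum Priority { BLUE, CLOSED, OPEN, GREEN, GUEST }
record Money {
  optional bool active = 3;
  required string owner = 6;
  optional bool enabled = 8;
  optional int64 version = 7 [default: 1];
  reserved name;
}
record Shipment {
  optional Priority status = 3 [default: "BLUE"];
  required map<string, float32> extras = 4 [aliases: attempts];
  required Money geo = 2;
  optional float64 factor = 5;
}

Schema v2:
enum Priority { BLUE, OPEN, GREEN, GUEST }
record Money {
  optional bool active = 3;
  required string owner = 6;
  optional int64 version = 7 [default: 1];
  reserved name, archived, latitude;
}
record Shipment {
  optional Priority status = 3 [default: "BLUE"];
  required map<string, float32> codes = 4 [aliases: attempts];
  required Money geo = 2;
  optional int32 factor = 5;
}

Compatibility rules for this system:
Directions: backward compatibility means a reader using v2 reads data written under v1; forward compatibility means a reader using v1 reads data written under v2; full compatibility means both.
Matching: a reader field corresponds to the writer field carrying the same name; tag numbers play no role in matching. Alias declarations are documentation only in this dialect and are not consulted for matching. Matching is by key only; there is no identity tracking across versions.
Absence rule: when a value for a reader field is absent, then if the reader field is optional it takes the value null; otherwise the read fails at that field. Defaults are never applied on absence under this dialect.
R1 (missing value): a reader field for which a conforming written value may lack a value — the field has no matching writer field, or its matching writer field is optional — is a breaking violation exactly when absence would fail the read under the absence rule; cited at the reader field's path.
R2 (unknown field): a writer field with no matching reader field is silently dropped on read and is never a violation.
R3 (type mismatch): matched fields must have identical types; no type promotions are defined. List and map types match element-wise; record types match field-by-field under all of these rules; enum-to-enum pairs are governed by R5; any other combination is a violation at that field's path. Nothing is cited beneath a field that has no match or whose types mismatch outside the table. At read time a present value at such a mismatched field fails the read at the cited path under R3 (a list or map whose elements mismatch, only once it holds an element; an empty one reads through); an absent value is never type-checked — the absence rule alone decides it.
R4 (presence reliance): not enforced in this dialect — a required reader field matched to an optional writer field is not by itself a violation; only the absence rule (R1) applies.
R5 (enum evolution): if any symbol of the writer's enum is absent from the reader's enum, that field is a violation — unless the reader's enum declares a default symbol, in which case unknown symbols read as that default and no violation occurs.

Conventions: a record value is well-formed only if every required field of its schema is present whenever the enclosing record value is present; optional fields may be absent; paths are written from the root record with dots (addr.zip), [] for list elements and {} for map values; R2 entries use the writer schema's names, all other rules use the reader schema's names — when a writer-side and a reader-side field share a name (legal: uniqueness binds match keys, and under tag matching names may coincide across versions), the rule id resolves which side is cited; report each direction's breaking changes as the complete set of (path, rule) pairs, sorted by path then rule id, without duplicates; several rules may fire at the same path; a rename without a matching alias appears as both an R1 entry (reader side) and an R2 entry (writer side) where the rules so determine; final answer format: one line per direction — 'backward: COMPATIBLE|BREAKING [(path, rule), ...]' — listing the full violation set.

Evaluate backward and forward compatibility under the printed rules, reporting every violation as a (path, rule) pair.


backward: BREAKING [(codes, R1), (factor, R3), (status, R5)]; forward: BREAKING [(extras, R1), (factor, R3)]

the writer's type comes first in each Shipment pair
checking backward for Shipment: reader v2 against writer v1:
  writer optional, Priority -> Priority: reader status maps from writer status
  no writer field matches reader codes
  writer required, Money -> Money: reader geo maps from writer geo
  writer optional, float64 -> int32: reader factor maps from writer factor
  writer field extras has no reader counterpart
  writer optional, bool -> bool: reader geo.active maps from writer geo.active
  writer required, string -> string: reader geo.owner maps from writer geo.owner
  writer optional, int64 -> int64: reader geo.version maps from writer geo.version
  writer field geo.enabled has no reader counterpart
  breaking: (codes, R1)
  breaking: (factor, R3)
  breaking: (status, R5)
  => 3 violation(s): backward is BREAKING for Shipment
checking forward for Shipment: reader v1 against writer v2:
  writer optional, Priority -> Priority: reader status maps from writer status
  no writer field matches reader extras
  writer required, Money -> Money: reader geo maps from writer geo
  writer optional, int32 -> float64: reader factor maps from writer factor
  writer field codes has no reader counterpart
  writer optional, bool -> bool: reader geo.active maps from writer geo.active
  writer required, string -> string: reader geo.owner maps from writer geo.owner
  no writer field matches reader geo.enabled
  writer optional, int64 -> int64: reader geo.version maps from writer geo.version
  breaking: (extras, R1)
  breaking: (factor, R3)
  => 2 violation(s): forward is BREAKING for Shipment


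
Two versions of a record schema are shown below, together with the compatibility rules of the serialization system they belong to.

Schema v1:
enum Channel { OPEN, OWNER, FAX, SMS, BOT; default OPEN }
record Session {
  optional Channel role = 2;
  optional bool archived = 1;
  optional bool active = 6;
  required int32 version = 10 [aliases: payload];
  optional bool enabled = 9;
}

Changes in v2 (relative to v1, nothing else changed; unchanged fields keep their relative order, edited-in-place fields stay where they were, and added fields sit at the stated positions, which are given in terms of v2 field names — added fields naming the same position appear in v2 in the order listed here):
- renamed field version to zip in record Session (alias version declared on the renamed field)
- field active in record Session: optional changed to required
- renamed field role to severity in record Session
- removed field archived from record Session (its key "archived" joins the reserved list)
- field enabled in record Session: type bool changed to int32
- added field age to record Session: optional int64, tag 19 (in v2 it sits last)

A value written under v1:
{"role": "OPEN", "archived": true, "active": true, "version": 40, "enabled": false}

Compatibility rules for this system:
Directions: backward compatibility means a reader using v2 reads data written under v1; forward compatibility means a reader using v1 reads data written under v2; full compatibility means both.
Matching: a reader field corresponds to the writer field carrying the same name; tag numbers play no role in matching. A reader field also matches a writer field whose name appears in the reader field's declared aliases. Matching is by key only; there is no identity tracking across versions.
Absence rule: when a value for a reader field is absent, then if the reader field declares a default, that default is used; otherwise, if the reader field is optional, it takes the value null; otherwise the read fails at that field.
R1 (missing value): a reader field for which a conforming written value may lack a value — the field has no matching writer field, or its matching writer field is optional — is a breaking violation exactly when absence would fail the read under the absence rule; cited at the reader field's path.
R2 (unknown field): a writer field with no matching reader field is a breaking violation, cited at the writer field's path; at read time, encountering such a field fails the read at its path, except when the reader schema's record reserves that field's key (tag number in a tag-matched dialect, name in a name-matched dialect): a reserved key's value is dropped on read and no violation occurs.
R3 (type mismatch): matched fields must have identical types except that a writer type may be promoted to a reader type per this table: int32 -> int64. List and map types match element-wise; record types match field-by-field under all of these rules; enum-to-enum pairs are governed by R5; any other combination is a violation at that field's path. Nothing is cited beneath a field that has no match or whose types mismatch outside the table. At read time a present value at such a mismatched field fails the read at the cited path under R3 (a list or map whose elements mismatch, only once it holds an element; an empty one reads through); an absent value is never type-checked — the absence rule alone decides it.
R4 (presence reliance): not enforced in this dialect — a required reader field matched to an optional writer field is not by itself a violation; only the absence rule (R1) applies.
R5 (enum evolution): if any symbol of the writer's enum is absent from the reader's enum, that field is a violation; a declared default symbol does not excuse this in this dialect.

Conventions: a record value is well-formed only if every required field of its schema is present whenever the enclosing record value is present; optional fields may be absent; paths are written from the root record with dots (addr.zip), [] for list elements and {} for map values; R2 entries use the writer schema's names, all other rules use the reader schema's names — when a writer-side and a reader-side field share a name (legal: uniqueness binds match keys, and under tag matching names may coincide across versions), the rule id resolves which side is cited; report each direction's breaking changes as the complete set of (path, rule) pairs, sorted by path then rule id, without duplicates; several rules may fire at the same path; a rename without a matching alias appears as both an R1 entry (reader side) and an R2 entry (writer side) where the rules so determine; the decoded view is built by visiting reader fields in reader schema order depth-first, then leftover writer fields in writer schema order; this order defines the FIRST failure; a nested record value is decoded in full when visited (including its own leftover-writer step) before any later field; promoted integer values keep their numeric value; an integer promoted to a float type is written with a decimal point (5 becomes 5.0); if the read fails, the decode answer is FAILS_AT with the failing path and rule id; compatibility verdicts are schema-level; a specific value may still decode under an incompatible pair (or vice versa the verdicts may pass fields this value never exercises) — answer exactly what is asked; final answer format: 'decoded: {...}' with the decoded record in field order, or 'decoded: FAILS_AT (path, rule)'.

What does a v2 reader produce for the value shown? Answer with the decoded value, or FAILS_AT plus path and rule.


arrows below run writer -> reader for Session
decode walk for Session under reader schema v2:
  severity := null (missing; optional => null)
  active := true
  zip := 40 (from writer version)
  read fails at enabled under R3
  => FAILS_AT (enabled, R3)
ruling out the remaining Session differences:
  renamed field version to zip in record Session (alias version declared on the renamed field) -> shifts the Session verdicts, not this decode
  field active in record Session: optional changed to required -> shifts the Session verdicts, not this decode
  renamed field role to severity in record Session -> shifts the Session verdicts, not this decode
  removed field archived from record Session (its key "archived" joins the reserved list) -> no rule fires on it and the decoded Session view is identical with or without it
  added field age to record Session: optional int64, tag 19 (in v2 it sits last) -> shifts the Session verdicts, not this decode

decoded: FAILS_AT (enabled, R3)


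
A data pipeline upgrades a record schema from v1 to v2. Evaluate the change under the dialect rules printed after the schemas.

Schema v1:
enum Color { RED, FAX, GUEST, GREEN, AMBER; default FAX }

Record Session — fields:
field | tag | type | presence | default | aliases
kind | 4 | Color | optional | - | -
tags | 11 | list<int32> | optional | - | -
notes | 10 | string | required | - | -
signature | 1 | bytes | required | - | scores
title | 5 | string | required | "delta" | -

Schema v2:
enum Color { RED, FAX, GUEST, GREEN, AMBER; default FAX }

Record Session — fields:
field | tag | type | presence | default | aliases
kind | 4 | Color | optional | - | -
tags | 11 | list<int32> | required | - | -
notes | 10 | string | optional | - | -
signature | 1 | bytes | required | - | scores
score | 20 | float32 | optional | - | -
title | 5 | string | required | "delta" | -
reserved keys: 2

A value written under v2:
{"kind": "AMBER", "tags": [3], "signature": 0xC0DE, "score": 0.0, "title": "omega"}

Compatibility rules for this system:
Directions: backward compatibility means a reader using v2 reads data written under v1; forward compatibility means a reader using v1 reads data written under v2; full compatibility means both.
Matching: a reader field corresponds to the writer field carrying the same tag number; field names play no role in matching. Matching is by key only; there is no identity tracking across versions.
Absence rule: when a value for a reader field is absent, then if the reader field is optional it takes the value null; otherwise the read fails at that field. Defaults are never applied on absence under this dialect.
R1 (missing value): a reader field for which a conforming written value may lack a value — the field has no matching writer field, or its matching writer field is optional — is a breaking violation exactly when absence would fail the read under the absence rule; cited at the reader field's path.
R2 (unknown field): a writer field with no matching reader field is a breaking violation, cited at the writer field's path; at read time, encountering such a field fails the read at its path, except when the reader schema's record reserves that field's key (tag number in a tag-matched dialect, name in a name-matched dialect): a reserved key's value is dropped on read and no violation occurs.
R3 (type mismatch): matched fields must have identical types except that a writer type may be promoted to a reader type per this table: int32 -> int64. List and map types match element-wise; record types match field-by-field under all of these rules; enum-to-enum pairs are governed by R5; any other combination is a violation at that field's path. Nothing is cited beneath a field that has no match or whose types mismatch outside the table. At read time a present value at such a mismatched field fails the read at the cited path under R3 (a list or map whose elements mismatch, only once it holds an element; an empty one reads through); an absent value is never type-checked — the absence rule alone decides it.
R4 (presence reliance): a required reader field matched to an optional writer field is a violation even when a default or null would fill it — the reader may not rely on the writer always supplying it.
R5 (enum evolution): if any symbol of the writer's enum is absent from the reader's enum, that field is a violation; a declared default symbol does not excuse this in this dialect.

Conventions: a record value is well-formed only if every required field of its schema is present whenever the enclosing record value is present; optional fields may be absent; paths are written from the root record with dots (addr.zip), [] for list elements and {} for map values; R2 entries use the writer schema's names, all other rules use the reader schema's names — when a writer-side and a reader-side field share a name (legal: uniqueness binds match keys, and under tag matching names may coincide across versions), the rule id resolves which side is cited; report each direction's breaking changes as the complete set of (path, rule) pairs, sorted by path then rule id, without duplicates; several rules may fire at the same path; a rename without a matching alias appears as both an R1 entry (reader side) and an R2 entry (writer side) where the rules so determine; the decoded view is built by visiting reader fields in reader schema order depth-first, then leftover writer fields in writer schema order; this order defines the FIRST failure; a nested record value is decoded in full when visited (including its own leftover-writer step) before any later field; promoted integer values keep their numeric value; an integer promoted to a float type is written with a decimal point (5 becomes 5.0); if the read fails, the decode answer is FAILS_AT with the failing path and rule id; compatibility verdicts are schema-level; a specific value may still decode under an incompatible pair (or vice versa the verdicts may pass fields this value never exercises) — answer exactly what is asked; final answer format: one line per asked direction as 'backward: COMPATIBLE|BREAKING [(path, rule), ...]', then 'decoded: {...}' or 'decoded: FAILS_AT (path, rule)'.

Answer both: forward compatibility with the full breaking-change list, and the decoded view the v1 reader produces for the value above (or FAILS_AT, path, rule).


arrows below run writer -> reader for Session
forward for Session (reader v1, writer v2):
  kind <- kind (Color -> Color, writer optional)
  tags <- tags (list<int32> -> list<int32>, writer required)
  notes <- notes (string -> string, writer optional)
  signature <- signature (bytes -> bytes, writer required)
  title <- title (string -> string, writer required)
  writer field score has no reader counterpart
  breaking: (notes, R1)
  breaking: (notes, R4)
  breaking: (score, R2)
  forward on Session therefore BREAKING (3)
decode (reader v1):
  kind := "AMBER"
  tags := [3]
  read fails at notes under R1 (no fill)
  => FAILS_AT (notes, R1)
the other Session changes do not affect what is asked:
  field tags in record Session: optional changed to required -> fires only in the backward direction of Session, which is not asked here

forward: BREAKING [(notes, R1), (notes, R4), (score, R2)]; decoded: FAILS_AT (notes, R1)


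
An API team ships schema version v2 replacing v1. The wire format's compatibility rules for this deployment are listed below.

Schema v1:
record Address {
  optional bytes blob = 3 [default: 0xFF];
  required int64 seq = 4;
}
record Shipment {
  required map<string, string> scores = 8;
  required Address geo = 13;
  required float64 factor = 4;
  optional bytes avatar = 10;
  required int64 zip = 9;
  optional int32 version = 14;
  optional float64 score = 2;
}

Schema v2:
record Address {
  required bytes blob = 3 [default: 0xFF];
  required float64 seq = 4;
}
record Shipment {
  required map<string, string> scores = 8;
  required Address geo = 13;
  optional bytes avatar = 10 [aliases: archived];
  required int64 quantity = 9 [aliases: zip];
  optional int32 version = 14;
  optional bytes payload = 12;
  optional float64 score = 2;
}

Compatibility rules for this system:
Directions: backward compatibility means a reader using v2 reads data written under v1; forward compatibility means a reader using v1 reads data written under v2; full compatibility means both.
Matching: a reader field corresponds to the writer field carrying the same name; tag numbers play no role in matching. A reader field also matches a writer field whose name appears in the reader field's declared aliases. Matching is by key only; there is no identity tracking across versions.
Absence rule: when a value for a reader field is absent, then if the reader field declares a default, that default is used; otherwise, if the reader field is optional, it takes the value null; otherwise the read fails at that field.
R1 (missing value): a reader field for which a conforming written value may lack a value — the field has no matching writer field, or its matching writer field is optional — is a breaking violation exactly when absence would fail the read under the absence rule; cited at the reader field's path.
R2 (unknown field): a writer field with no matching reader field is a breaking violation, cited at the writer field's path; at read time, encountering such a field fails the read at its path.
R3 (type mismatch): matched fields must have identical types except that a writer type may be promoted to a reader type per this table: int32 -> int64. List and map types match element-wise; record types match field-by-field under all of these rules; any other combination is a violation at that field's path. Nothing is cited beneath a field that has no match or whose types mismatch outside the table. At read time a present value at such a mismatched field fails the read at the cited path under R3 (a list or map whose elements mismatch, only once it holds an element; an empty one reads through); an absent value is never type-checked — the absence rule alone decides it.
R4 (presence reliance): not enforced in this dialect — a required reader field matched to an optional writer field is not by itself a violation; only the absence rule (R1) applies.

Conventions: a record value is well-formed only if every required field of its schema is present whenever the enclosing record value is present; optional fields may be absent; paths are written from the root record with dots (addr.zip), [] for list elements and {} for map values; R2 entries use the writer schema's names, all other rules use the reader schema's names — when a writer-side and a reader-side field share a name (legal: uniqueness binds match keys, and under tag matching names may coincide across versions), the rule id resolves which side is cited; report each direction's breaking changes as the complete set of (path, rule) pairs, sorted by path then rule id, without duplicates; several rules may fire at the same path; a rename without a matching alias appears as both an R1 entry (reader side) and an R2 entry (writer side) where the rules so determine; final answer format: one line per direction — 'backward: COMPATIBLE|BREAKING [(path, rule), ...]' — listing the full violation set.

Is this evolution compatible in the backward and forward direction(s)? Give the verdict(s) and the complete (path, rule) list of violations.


backward: BREAKING [(factor, R2), (geo.seq, R3)]; forward: BREAKING [(factor, R1), (geo.seq, R3), (payload, R2), (quantity, R2), (zip, R1)]

arrows below run writer -> reader for Shipment
backward on Shipment — v2 reading data written by v1:
  scores: map<string, string> -> map<string, string>, writer required; from scores
  geo: Address -> Address, writer required; from geo
  avatar: bytes -> bytes, writer optional; from avatar
  quantity: int64 -> int64, writer required; from zip
  version: int32 -> int32, writer optional; from version
  payload: no writer-side match
  score: float64 -> float64, writer optional; from score
  factor (writer side), unknown to reader
  geo.blob: bytes -> bytes, writer optional; from geo.blob
  geo.seq: int64 -> float64, writer required; from geo.seq
  rule R2 violated at factor
  rule R3 violated at geo.seq
  => backward: BREAKING (2)
forward on Shipment — v1 reading data written by v2:
  scores: map<string, string> -> map<string, string>, writer required; from scores
  geo: Address -> Address, writer required; from geo
  factor: no writer-side match
  avatar: bytes -> bytes, writer optional; from avatar
  zip: no writer-side match
  version: int32 -> int32, writer optional; from version
  score: float64 -> float64, writer optional; from score
  quantity (writer side), unknown to reader
  payload (writer side), unknown to reader
  geo.blob: bytes -> bytes, writer required; from geo.blob
  geo.seq: float64 -> int64, writer required; from geo.seq
  rule R1 violated at factor
  rule R3 violated at geo.seq
  rule R2 violated at payload
  rule R2 violated at quantity
  rule R1 violated at zip
  => forward: BREAKING (5)


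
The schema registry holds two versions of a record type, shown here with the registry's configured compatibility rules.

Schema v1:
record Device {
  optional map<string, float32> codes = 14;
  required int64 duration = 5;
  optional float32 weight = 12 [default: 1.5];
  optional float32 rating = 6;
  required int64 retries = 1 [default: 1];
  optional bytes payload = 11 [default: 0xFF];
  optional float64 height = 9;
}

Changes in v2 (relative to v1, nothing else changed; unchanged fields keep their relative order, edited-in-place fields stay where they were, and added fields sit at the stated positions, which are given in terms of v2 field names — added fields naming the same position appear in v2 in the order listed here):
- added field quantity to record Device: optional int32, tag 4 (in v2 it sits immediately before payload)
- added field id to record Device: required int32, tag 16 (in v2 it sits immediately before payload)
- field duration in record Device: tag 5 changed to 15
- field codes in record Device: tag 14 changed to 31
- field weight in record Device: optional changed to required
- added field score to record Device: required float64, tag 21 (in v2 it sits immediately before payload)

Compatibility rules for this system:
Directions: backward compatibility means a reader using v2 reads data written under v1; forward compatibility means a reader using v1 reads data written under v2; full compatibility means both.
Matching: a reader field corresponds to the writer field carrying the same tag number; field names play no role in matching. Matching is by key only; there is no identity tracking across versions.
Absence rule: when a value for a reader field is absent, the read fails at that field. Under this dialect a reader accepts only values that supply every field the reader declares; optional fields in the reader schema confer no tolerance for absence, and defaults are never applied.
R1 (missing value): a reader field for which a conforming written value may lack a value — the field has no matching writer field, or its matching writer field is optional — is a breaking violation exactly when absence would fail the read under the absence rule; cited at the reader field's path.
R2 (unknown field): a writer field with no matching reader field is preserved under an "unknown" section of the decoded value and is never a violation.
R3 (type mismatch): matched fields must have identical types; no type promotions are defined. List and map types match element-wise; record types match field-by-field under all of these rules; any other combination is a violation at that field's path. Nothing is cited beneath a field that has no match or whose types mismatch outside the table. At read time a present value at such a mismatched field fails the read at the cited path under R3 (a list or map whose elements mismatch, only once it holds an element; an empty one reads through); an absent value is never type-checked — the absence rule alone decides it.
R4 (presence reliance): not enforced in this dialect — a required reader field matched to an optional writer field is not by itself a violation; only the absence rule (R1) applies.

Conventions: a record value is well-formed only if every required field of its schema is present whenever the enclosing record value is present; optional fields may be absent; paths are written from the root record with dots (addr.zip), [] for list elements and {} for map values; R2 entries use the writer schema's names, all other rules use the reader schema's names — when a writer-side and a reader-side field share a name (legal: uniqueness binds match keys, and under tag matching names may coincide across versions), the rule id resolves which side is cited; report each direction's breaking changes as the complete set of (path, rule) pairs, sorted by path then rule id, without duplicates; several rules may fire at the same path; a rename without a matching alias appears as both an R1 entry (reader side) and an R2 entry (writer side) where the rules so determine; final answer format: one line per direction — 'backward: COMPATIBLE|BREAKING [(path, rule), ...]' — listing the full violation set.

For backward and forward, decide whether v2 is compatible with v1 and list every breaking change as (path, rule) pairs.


backward: BREAKING [(codes, R1), (duration, R1), (height, R1), (id, R1), (payload, R1), (quantity, R1), (rating, R1), (score, R1), (weight, R1)]; forward: BREAKING [(codes, R1), (duration, R1), (height, R1), (payload, R1), (rating, R1)]

in Device below, arrows point writer -> reader
backward for Device (reader v2, writer v1):
  no writer field matches reader codes
  no writer field matches reader duration
  float32 -> float32, writer optional: weight aligns to weight
  float32 -> float32, writer optional: rating aligns to rating
  int64 -> int64, writer required: retries aligns to retries
  no writer field matches reader quantity
  no writer field matches reader id
  no writer field matches reader score
  bytes -> bytes, writer optional: payload aligns to payload
  float64 -> float64, writer optional: height aligns to height
  writer codes: unknown to reader
  writer duration: unknown to reader
  violation R1 at codes
  violation R1 at duration
  violation R1 at height
  violation R1 at id
  violation R1 at payload
  violation R1 at quantity
  violation R1 at rating
  violation R1 at score
  violation R1 at weight
  => backward: BREAKING (9)
forward for Device (reader v1, writer v2):
  no writer field matches reader codes
  no writer field matches reader duration
  float32 -> float32, writer required: weight aligns to weight
  float32 -> float32, writer optional: rating aligns to rating
  int64 -> int64, writer required: retries aligns to retries
  bytes -> bytes, writer optional: payload aligns to payload
  float64 -> float64, writer optional: height aligns to height
  writer codes: unknown to reader
  writer duration: unknown to reader
  writer quantity: unknown to reader
  writer id: unknown to reader
  writer score: unknown to reader
  violation R1 at codes
  violation R1 at duration
  violation R1 at height
  violation R1 at payload
  violation R1 at rating
  => forward: BREAKING (5)
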